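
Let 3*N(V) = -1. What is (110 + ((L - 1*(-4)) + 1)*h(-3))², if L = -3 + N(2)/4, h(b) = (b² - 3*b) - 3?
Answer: 308025/16 ≈ 19252.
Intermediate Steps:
h(b) = -3 + b² - 3*b
N(V) = -⅓ (N(V) = (⅓)*(-1) = -⅓)
L = -37/12 (L = -3 - ⅓/4 = -3 + (¼)*(-⅓) = -3 - 1/12 = -37/12 ≈ -3.0833)
(110 + ((L - 1*(-4)) + 1)*h(-3))² = (110 + ((-37/12 - 1*(-4)) + 1)*(-3 + (-3)² - 3*(-3)))² = (110 + ((-37/12 + 4) + 1)*(-3 + 9 + 9))² = (110 + (11/12 + 1)*15)² = (110 + (23/12)*15)² = (110 + 115/4)² = (555/4)² = 308025/16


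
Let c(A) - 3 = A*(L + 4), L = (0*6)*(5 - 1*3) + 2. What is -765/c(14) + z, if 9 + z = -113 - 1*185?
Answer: -9158/29 ≈ -315.79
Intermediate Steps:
L = 2 (L = 0*(5 - 3) + 2 = 0*2 + 2 = 0 + 2 = 2)
c(A) = 3 + 6*A (c(A) = 3 + A*(2 + 4) = 3 + A*6 = 3 + 6*A)
z = -307 (z = -9 + (-113 - 1*185) = -9 + (-113 - 185) = -9 - 298 = -307)
-765/c(14) + z = -765/(3 + 6*14) - 307 = -765/(3 + 84) - 307 = -765/87 - 307 = (1/87)*(-765) - 307 = -255/29 - 307 = -9158/29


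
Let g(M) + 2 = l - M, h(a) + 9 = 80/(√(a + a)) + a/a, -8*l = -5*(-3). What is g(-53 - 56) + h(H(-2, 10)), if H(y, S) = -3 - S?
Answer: 777/8 - 40*I*√26/13 ≈ 97.125 - 15.689*I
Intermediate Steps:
l = -15/8 (l = -(-5)*(-3)/8 = -⅛*15 = -15/8 ≈ -1.8750)
h(a) = -8 + 40*√2/√a (h(a) = -9 + (80/(√(a + a)) + a/a) = -9 + (80/(√(2*a)) + 1) = -9 + (80/((√2*√a)) + 1) = -9 + (80*(√2/(2*√a)) + 1) = -9 + (40*√2/√a + 1) = -9 + (1 + 40*√2/√a) = -8 + 40*√2/√a)
g(M) = -31/8 - M (g(M) = -2 + (-15/8 - M) = -31/8 - M)
g(-53 - 56) + h(H(-2, 10)) = (-31/8 - (-53 - 56)) + (-8 + 40*√2/√(-3 - 1*10)) = (-31/8 - 1*(-109)) + (-8 + 40*√2/√(-3 - 10)) = (-31/8 + 109) + (-8 + 40*√2/√(-13)) = 841/8 + (-8 + 40*√2*(-I*√13/13)) = 841/8 + (-8 - 40*I*√26/13) = 777/8 - 40*I*√26/13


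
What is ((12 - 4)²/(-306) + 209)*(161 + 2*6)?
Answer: 5526485/153 ≈ 36121.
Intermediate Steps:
((12 - 4)²/(-306) + 209)*(161 + 2*6) = (8²*(-1/306) + 209)*(161 + 12) = (64*(-1/306) + 209)*173 = (-32/153 + 209)*173 = (31945/153)*173 = 5526485/153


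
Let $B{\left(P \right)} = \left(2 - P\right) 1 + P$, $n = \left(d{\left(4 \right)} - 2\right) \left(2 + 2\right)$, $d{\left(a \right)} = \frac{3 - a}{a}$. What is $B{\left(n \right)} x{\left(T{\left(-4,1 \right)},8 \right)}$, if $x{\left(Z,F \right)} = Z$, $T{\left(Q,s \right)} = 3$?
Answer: $6$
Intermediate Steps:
$d{\left(a \right)} = \frac{3 - a}{a}$
$n = -9$ ($n = \left(\frac{3 - 4}{4} - 2\right) \left(2 + 2\right) = \left(\frac{3 - 4}{4} - 2\right) 4 = \left(\frac{1}{4} \left(-1\right) - 2\right) 4 = \left(- \frac{1}{4} - 2\right) 4 = \left(- \frac{9}{4}\right) 4 = -9$)
$B{\left(P \right)} = 2$ ($B{\left(P \right)} = \left(2 - P\right) + P = 2$)
$B{\left(n \right)} x{\left(T{\left(-4,1 \right)},8 \right)} = 2 \cdot 3 = 6$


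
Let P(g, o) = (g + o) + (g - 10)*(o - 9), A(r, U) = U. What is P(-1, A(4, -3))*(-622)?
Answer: -79616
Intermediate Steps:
P(g, o) = g + o + (-10 + g)*(-9 + o) (P(g, o) = (g + o) + (-10 + g)*(-9 + o) = g + o + (-10 + g)*(-9 + o))
P(-1, A(4, -3))*(-622) = (90 - 9*(-3) - 8*(-1) - 1*(-3))*(-622) = (90 + 27 + 8 + 3)*(-622) = 128*(-622) = -79616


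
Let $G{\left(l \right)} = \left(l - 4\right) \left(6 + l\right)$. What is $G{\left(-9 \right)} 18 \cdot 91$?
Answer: $63882$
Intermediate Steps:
$G{\left(l \right)} = \left(-4 + l\right) \left(6 + l\right)$
$G{\left(-9 \right)} 18 \cdot 91 = \left(-24 + \left(-9\right)^{2} + 2 \left(-9\right)\right) 18 \cdot 91 = \left(-24 + 81 - 18\right) 18 \cdot 91 = 39 \cdot 18 \cdot 91 = 702 \cdot 91 = 63882$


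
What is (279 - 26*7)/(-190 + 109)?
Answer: -97/81 ≈ -1.1975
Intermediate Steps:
(279 - 26*7)/(-190 + 109) = (279 - 182)/(-81) = 97*(-1/81) = -97/81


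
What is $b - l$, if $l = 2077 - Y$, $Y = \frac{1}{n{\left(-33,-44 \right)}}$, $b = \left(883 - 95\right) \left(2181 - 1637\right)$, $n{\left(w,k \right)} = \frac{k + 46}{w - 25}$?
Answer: $426566$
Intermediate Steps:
$n{\left(w,k \right)} = \frac{46 + k}{-25 + w}$
$b = 428672$ ($b = 788 \cdot 544 = 428672$)
$Y = -29$ ($Y = \frac{1}{\frac{1}{-25 - 33} \left(46 - 44\right)} = \frac{1}{\frac{1}{-58} \cdot 2} = \frac{1}{\left(- \frac{1}{58}\right) 2} = \frac{1}{- \frac{1}{29}} = -29$)
$l = 2106$ ($l = 2077 - -29 = 2077 + 29 = 2106$)
$b - l = 428672 - 2106 = 426566$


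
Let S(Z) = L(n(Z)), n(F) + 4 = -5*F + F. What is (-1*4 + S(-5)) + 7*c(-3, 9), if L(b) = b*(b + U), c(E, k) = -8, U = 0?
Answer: 196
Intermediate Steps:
n(F) = -4 - 4*F (n(F) = -4 + (-5*F + F) = -4 - 4*F)
L(b) = b² (L(b) = b*(b + 0) = b*b = b²)
S(Z) = (-4 - 4*Z)²
(-1*4 + S(-5)) + 7*c(-3, 9) = (-1*4 + 16*(1 - 5)²) + 7*(-8) = (-4 + 16*(-4)²) - 56 = (-4 + 16*16) - 56 = (-4 + 256) - 56 = 252 - 56 = 196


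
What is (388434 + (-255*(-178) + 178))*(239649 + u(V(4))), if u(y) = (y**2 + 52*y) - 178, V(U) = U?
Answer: 104028109390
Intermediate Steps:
u(y) = -178 + y**2 + 52*y
(388434 + (-255*(-178) + 178))*(239649 + u(V(4))) = (388434 + (-255*(-178) + 178))*(239649 + (-178 + 4**2 + 52*4)) = (388434 + (45390 + 178))*(239649 + (-178 + 16 + 208)) = (388434 + 45568)*(239649 + 46) = 434002*239695 = 104028109390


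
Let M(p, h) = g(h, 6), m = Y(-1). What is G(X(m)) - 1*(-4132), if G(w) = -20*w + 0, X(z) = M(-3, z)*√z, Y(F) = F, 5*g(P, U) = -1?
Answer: 4132 + 4*I ≈ 4132.0 + 4.0*I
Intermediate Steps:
g(P, U) = -⅕ (g(P, U) = (⅕)*(-1) = -⅕)
m = -1
M(p, h) = -⅕
X(z) = -√z/5
G(w) = -20*w
G(X(m)) - 1*(-4132) = -(-4)*√(-1) - 1*(-4132) = -(-4)*I + 4132 = 4*I + 4132 = 4132 + 4*I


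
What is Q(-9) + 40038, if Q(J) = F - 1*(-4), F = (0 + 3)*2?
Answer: 40048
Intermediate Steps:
F = 6 (F = 3*2 = 6)
Q(J) = 10 (Q(J) = 6 - 1*(-4) = 6 + 4 = 10)
Q(-9) + 40038 = 10 + 40038 = 40048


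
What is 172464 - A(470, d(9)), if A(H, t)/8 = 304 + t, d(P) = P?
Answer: 169960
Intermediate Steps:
A(H, t) = 2432 + 8*t (A(H, t) = 8*(304 + t) = 2432 + 8*t)
172464 - A(470, d(9)) = 172464 - (2432 + 8*9) = 172464 - (2432 + 72) = 172464 - 1*2504 = 172464 - 2504 = 169960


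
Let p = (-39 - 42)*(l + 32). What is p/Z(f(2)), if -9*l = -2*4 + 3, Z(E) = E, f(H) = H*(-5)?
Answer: 2637/10 ≈ 263.70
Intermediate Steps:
f(H) = -5*H
l = 5/9 (l = -(-2*4 + 3)/9 = -(-8 + 3)/9 = -⅑*(-5) = 5/9 ≈ 0.55556)
p = -2637 (p = (-39 - 42)*(5/9 + 32) = -81*293/9 = -2637)
p/Z(f(2)) = -2637/(-5*2) = -2637/(-10) = -⅒*(-2637) = 2637/10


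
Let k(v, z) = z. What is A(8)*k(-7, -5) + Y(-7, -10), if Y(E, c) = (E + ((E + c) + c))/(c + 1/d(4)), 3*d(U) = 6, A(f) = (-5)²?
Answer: -2307/19 ≈ -121.42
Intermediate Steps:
A(f) = 25
d(U) = 2 (d(U) = (⅓)*6 = 2)
Y(E, c) = (2*E + 2*c)/(½ + c) (Y(E, c) = (E + ((E + c) + c))/(c + 1/2) = (E + (E + 2*c))/(c + ½) = (2*E + 2*c)/(½ + c))
A(8)*k(-7, -5) + Y(-7, -10) = 25*(-5) + 4*(-7 - 10)/(1 + 2*(-10)) = -125 + 4*(-17)/(1 - 20) = -125 + 4*(-17)/(-19) = -125 + 4*(-1/19)*(-17) = -125 + 68/19 = -2307/19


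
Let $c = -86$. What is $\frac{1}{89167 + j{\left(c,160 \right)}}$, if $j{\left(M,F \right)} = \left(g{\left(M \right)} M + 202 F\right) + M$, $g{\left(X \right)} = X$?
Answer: $\frac{1}{128797} \approx 7.7642 \cdot 10^{-6}$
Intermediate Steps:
$j{\left(M,F \right)} = M + M^{2} + 202 F$ ($j{\left(M,F \right)} = \left(M M + 202 F\right) + M = \left(M^{2} + 202 F\right) + M = M + M^{2} + 202 F$)
$\frac{1}{89167 + j{\left(c,160 \right)}} = \frac{1}{89167 + \left(-86 + \left(-86\right)^{2} + 202 \cdot 160\right)} = \frac{1}{89167 + \left(-86 + 7396 + 32320\right)} = \frac{1}{89167 + 39630} = \frac{1}{128797}$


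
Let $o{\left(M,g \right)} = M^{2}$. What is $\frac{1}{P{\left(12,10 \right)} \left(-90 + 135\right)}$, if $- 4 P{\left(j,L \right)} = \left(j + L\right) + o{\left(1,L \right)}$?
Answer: $- \frac{4}{1035} \approx -0.0038647$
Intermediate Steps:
$P{\left(j,L \right)} = - \frac{1}{4} - \frac{L}{4} - \frac{j}{4}$ ($P{\left(j,L \right)} = - \frac{\left(j + L\right) + 1^{2}}{4} = - \frac{\left(L + j\right) + 1}{4} = - \frac{1 + L + j}{4} = - \frac{1}{4} - \frac{L}{4} - \frac{j}{4}$)
$\frac{1}{P{\left(12,10 \right)} \left(-90 + 135\right)} = \frac{1}{\left(- \frac{1}{4} - \frac{5}{2} - 3\right) \left(-90 + 135\right)} = \frac{1}{\left(- \frac{1}{4} - \frac{5}{2} - 3\right) 45} = \frac{1}{\left(- \frac{23}{4}\right) 45} = \frac{1}{- \frac{1035}{4}} = - \frac{4}{1035}$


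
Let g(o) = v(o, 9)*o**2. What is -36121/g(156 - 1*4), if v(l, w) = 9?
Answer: -36121/207936 ≈ -0.17371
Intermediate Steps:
g(o) = 9*o**2
-36121/g(156 - 1*4) = -36121*1/(9*(156 - 1*4)**2) = -36121*1/(9*(156 - 4)**2) = -36121/(9*152**2) = -36121/(9*23104) = -36121/207936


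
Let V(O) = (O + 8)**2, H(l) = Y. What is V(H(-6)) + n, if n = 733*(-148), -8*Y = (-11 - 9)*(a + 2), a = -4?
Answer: -108475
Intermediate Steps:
Y = -5 (Y = -(-11 - 9)*(-4 + 2)/8 = -(-5)*(-2)/2 = -1/8*40 = -5)
H(l) = -5
n = -108484
V(O) = (8 + O)**2
V(H(-6)) + n = (8 - 5)**2 - 108484 = 3**2 - 108484 = 9 - 108484 = -108475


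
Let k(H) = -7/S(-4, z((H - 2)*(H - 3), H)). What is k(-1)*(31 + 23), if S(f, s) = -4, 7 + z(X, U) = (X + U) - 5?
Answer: 189/2 ≈ 94.500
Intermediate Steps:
z(X, U) = -12 + U + X (z(X, U) = -7 + ((X + U) - 5) = -7 + ((U + X) - 5) = -7 + (-5 + U + X) = -12 + U + X)
k(H) = 7/4 (k(H) = -7/(-4) = -7*(-¼) = 7/4)
k(-1)*(31 + 23) = 7*(31 + 23)/4 = (7/4)*54 = 189/2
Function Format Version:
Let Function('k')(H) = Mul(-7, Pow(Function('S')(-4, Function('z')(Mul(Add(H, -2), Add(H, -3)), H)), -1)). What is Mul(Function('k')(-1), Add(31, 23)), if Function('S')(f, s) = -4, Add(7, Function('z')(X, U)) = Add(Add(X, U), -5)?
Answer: Rational(189, 2) ≈ 94.500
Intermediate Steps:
Function('z')(X, U) = Add(-12, U, X) (Function('z')(X, U) = Add(-7, Add(Add(X, U), -5)) = Add(-7, Add(Add(U, X), -5)) = Add(-7, Add(-5, U, X)) = Add(-12, U, X))
Function('k')(H) = Rational(7, 4) (Function('k')(H) = Mul(-7, Pow(-4, -1)) = Mul(-7, Rational(-1, 4)) = Rational(7, 4))
Mul(Function('k')(-1), Add(31, 23)) = Mul(Rational(7, 4), Add(31, 23)) = Mul(Rational(7, 4), 54) = Rational(189, 2)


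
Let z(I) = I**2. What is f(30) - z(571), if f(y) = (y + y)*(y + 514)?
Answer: -293401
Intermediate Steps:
f(y) = 2*y*(514 + y) (f(y) = (2*y)*(514 + y) = 2*y*(514 + y))
f(30) - z(571) = 2*30*(514 + 30) - 1*571**2 = 2*30*544 - 1*326041 = 32640 - 326041 = -293401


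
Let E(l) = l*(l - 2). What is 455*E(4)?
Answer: 3640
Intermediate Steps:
E(l) = l*(-2 + l)
455*E(4) = 455*(4*(-2 + 4)) = 455*(4*2) = 455*8 = 3640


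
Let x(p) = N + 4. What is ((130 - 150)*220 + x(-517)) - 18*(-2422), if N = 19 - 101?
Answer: 39118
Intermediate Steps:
N = -82
x(p) = -78 (x(p) = -82 + 4 = -78)
((130 - 150)*220 + x(-517)) - 18*(-2422) = ((130 - 150)*220 - 78) - 18*(-2422) = (-20*220 - 78) + 43596 = (-4400 - 78) + 43596 = -4478 + 43596 = 39118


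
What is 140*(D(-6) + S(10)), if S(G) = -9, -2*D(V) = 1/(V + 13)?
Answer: -1270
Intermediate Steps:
D(V) = -1/(2*(13 + V)) (D(V) = -1/(2*(V + 13)) = -1/(2*(13 + V)))
140*(D(-6) + S(10)) = 140*(-1/(26 + 2*(-6)) - 9) = 140*(-1/(26 - 12) - 9) = 140*(-1/14 - 9) = 140*(-127/14) = -1270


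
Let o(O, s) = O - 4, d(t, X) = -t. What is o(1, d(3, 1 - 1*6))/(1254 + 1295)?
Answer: -3/2549 ≈ -0.0011769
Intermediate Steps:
o(O, s) = -4 + O
o(1, d(3, 1 - 1*6))/(1254 + 1295) = (-4 + 1)/(1254 + 1295) = -3/2549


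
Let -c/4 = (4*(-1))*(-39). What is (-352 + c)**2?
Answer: 952576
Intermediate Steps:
c = -624 (c = -4*4*(-1)*(-39) = -(-16)*(-39) = -4*156 = -624)
(-352 + c)**2 = (-352 - 624)**2 = (-976)**2 = 952576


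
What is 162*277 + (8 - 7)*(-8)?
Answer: 44866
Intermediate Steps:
162*277 + (8 - 7)*(-8) = 44874 + 1*(-8) = 44874 - 8 = 44866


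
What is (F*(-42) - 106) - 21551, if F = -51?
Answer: -19515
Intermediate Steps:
(F*(-42) - 106) - 21551 = (-51*(-42) - 106) - 21551 = (2142 - 106) - 21551 = 2036 - 21551 = -19515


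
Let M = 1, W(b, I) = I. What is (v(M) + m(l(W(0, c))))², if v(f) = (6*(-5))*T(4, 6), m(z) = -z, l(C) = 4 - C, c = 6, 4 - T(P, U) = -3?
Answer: 43264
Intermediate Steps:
T(P, U) = 7 (T(P, U) = 4 - 1*(-3) = 4 + 3 = 7)
v(f) = -210 (v(f) = (6*(-5))*7 = -30*7 = -210)
(v(M) + m(l(W(0, c))))² = (-210 - (4 - 1*6))² = (-210 - (4 - 6))² = (-210 - 1*(-2))² = (-210 + 2)² = (-208)² = 43264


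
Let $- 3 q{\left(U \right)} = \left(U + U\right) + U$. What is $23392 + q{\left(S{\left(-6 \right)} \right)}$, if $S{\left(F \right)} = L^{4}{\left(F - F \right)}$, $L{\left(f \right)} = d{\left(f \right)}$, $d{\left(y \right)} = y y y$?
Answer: $23392$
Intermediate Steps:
$d{\left(y \right)} = y^{3}$ ($d{\left(y \right)} = y^{2} y = y^{3}$)
$L{\left(f \right)} = f^{3}$
$S{\left(F \right)} = 0$ ($S{\left(F \right)} = \left(\left(F - F\right)^{3}\right)^{4} = \left(0^{3}\right)^{4} = 0^{4} = 0$)
$q{\left(U \right)} = - U$ ($q{\left(U \right)} = - \frac{\left(U + U\right) + U}{3} = - \frac{2 U + U}{3} = - \frac{3 U}{3} = - U$)
$23392 + q{\left(S{\left(-6 \right)} \right)} = 23392 - 0 = 23392 + 0 = 23392$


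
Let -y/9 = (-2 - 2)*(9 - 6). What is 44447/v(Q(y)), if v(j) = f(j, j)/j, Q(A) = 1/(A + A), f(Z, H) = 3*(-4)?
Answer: -44447/2592 ≈ -17.148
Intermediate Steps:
f(Z, H) = -12
y = 108 (y = -9*(-2 - 2)*(9 - 6) = -(-36)*3 = -9*(-12) = 108)
Q(A) = 1/(2*A)
v(j) = -12/j
44447/v(Q(y)) = 44447/((-12/((1/2)/108))) = 44447/((-12/((1/2)*(1/108)))) = 44447/((-12/1/216)) = 44447/((-12*216)) = 44447/(-2592) = 44447*(-1/2592) = -44447/2592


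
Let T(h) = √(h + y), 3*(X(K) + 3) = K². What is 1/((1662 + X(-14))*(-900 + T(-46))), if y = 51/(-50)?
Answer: -135000/209518661723 - 15*I*√4702/209518661723 ≈ -6.4433e-7 - 4.9092e-9*I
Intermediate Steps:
y = -51/50 (y = 51*(-1/50) = -51/50 ≈ -1.0200)
X(K) = -3 + K²/3
T(h) = √(-51/50 + h) (T(h) = √(h - 51/50) = √(-51/50 + h))
1/((1662 + X(-14))*(-900 + T(-46))) = 1/((1662 + (-3 + (⅓)*(-14)²))*(-900 + √(-102 + 100*(-46))/10)) = 1/((1662 + (-3 + (⅓)*196))*(-900 + √(-102 - 4600)/10)) = 1/((1662 + (-3 + 196/3))*(-900 + √(-4702)/10)) = 1/((1662 + 187/3)*(-900 + (I*√4702)/10)) = 1/(5173*(-900 + I*√4702/10)/3) = 1/(-1551900 + 5173*I*√4702/30)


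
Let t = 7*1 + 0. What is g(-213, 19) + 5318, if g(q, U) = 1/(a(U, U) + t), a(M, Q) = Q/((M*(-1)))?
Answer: 31909/6 ≈ 5318.2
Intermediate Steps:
t = 7 (t = 7 + 0 = 7)
a(M, Q) = -Q/M (a(M, Q) = Q/((-M)) = Q*(-1/M) = -Q/M)
g(q, U) = ⅙ (g(q, U) = 1/(-U/U + 7) = 1/(-1 + 7) = 1/6 = ⅙)
g(-213, 19) + 5318 = ⅙ + 5318 = 31909/6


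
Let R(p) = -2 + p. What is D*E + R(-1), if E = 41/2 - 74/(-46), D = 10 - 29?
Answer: -19461/46 ≈ -423.07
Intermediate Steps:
D = -19
E = 1017/46 (E = 41*(½) - 74*(-1/46) = 41/2 + 37/23 = 1017/46 ≈ 22.109)
D*E + R(-1) = -19*1017/46 + (-2 - 1) = -19323/46 - 3 = -19461/46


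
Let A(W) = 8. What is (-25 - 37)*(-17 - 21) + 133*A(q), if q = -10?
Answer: 3420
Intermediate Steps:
(-25 - 37)*(-17 - 21) + 133*A(q) = (-25 - 37)*(-17 - 21) + 133*8 = -62*(-38) + 1064 = 2356 + 1064 = 3420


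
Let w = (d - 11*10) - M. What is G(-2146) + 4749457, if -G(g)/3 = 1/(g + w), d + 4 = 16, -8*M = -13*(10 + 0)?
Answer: 42939840749/9041 ≈ 4.7495e+6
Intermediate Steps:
M = 65/4 (M = -(-13)*(10 + 0)/8 = -(-13)*10/8 = -⅛*(-130) = 65/4 ≈ 16.250)
d = 12 (d = -4 + 16 = 12)
w = -457/4 (w = (12 - 11*10) - 1*65/4 = (12 - 110) - 65/4 = -98 - 65/4 = -457/4 ≈ -114.25)
G(g) = -3/(-457/4 + g) (G(g) = -3/(g - 457/4) = -3/(-457/4 + g))
G(-2146) + 4749457 = -12/(-457 + 4*(-2146)) + 4749457 = -12/(-457 - 8584) + 4749457 = -12/(-9041) + 4749457 = -12*(-1/9041) + 4749457 = 12/9041 + 4749457 = 42939840749/9041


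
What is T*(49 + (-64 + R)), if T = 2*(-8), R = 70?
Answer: -880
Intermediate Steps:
T = -16
T*(49 + (-64 + R)) = -16*(49 + (-64 + 70)) = -16*(49 + 6) = -16*55 = -880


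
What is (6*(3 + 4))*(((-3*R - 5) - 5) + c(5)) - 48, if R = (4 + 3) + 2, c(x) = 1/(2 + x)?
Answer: -1596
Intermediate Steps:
R = 9 (R = 7 + 2 = 9)
(6*(3 + 4))*(((-3*R - 5) - 5) + c(5)) - 48 = (6*(3 + 4))*(((-3*9 - 5) - 5) + 1/(2 + 5)) - 48 = (6*7)*(((-27 - 5) - 5) + 1/7) - 48 = 42*((-32 - 5) + 1/7) - 48 = 42*(-37 + 1/7) - 48 = 42*(-258/7) - 48 = -1548 - 48 = -1596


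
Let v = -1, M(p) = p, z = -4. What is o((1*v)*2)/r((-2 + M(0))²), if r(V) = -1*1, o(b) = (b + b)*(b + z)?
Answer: -24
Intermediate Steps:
o(b) = 2*b*(-4 + b) (o(b) = (b + b)*(b - 4) = (2*b)*(-4 + b) = 2*b*(-4 + b))
r(V) = -1
o((1*v)*2)/r((-2 + M(0))²) = (2*((1*(-1))*2)*(-4 + (1*(-1))*2))/(-1) = (2*(-1*2)*(-4 - 1*2))*(-1) = (2*(-2)*(-4 - 2))*(-1) = (2*(-2)*(-6))*(-1) = 24*(-1) = -24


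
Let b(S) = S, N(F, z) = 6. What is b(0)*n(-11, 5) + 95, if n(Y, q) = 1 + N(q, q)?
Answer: 95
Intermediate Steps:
n(Y, q) = 7 (n(Y, q) = 1 + 6 = 7)
b(0)*n(-11, 5) + 95 = 0*7 + 95 = 0 + 95 = 95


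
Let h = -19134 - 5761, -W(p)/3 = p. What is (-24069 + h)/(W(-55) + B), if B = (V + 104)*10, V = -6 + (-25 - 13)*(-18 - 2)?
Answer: -48964/8745 ≈ -5.5991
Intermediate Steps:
W(p) = -3*p
h = -24895
V = 754 (V = -6 - 38*(-20) = -6 + 760 = 754)
B = 8580 (B = (754 + 104)*10 = 858*10 = 8580)
(-24069 + h)/(W(-55) + B) = (-24069 - 24895)/(-3*(-55) + 8580) = -48964/(165 + 8580) = -48964/8745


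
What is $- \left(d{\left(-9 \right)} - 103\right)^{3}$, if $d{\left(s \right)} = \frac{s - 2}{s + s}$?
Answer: $\frac{6260024107}{5832} \approx 1.0734 \cdot 10^{6}$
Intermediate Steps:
$d{\left(s \right)} = \frac{-2 + s}{2 s}$
$- \left(d{\left(-9 \right)} - 103\right)^{3} = - \left(\frac{-2 - 9}{2 \left(-9\right)} - 103\right)^{3} = - \left(\frac{1}{2} \left(- \frac{1}{9}\right) \left(-11\right) - 103\right)^{3} = - \left(\frac{11}{18} - 103\right)^{3} = - \left(- \frac{1843}{18}\right)^{3} = \left(-1\right) \left(- \frac{6260024107}{5832}\right) = \frac{6260024107}{5832}$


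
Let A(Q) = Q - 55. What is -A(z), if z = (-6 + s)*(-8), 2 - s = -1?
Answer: 31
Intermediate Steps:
s = 3 (s = 2 - 1*(-1) = 2 + 1 = 3)
z = 24 (z = (-6 + 3)*(-8) = -3*(-8) = 24)
A(Q) = -55 + Q
-A(z) = -(-55 + 24) = -1*(-31) = 31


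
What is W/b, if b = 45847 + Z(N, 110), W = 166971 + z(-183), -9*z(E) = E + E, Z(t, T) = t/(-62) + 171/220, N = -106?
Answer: 3417058700/938080503 ≈ 3.6426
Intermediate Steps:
Z(t, T) = 171/220 - t/62 (Z(t, T) = t*(-1/62) + 171*(1/220) = -t/62 + 171/220 = 171/220 - t/62)
z(E) = -2*E/9 (z(E) = -(E + E)/9 = -2*E/9)
W = 501035/3 (W = 166971 - 2/9*(-183) = 166971 + 122/3 = 501035/3 ≈ 1.6701e+5)
b = 312693501/6820 (b = 45847 + (171/220 - 1/62*(-106)) = 45847 + (171/220 + 53/31) = 45847 + 16961/6820 = 312693501/6820 ≈ 45850.)
W/b = 501035/(3*(312693501/6820)) = (501035/3)*(6820/312693501) = 3417058700/938080503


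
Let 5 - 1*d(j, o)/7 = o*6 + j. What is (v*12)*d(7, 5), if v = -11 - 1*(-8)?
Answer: 8064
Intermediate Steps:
d(j, o) = 35 - 42*o - 7*j (d(j, o) = 35 - 7*(o*6 + j) = 35 - 7*(6*o + j) = 35 - 7*(j + 6*o) = 35 + (-42*o - 7*j) = 35 - 42*o - 7*j)
v = -3 (v = -11 + 8 = -3)
(v*12)*d(7, 5) = (-3*12)*(35 - 42*5 - 7*7) = -36*(35 - 210 - 49) = -36*(-224) = 8064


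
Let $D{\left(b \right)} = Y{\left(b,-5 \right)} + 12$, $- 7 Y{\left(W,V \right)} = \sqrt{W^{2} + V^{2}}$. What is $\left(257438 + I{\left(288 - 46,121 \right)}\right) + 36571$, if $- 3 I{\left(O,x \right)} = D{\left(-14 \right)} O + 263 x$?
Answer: $\frac{847300}{3} + \frac{242 \sqrt{221}}{21} \approx 2.826 \cdot 10^{5}$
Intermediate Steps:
$Y{\left(W,V \right)} = - \frac{\sqrt{V^{2} + W^{2}}}{7}$ ($Y{\left(W,V \right)} = - \frac{\sqrt{W^{2} + V^{2}}}{7} = - \frac{\sqrt{V^{2} + W^{2}}}{7}$)
$D{\left(b \right)} = 12 - \frac{\sqrt{25 + b^{2}}}{7}$ ($D{\left(b \right)} = - \frac{\sqrt{\left(-5\right)^{2} + b^{2}}}{7} + 12 = - \frac{\sqrt{25 + b^{2}}}{7} + 12 = 12 - \frac{\sqrt{25 + b^{2}}}{7}$)
$I{\left(O,x \right)} = - \frac{263 x}{3} - \frac{O \left(12 - \frac{\sqrt{221}}{7}\right)}{3}$ ($I{\left(O,x \right)} = - \frac{\left(12 - \frac{\sqrt{25 + \left(-14\right)^{2}}}{7}\right) O + 263 x}{3} = - \frac{\left(12 - \frac{\sqrt{25 + 196}}{7}\right) O + 263 x}{3} = - \frac{\left(12 - \frac{\sqrt{221}}{7}\right) O + 263 x}{3} = - \frac{O \left(12 - \frac{\sqrt{221}}{7}\right) + 263 x}{3} = - \frac{263 x + O \left(12 - \frac{\sqrt{221}}{7}\right)}{3} = - \frac{263 x}{3} - \frac{O \left(12 - \frac{\sqrt{221}}{7}\right)}{3}$)
$\left(257438 + I{\left(288 - 46,121 \right)}\right) + 36571 = \left(257438 - \left(\frac{31823}{3} + \frac{\left(288 - 46\right) \left(84 - \sqrt{221}\right)}{21}\right)\right) + 36571 = \left(257438 - \left(\frac{31823}{3} + \frac{242 \left(84 - \sqrt{221}\right)}{21}\right)\right) + 36571 = \left(257438 - \left(\frac{34727}{3} - \frac{242 \sqrt{221}}{21}\right)\right) + 36571 = \left(\frac{737587}{3} + \frac{242 \sqrt{221}}{21}\right) + 36571 = \frac{847300}{3} + \frac{242 \sqrt{221}}{21}$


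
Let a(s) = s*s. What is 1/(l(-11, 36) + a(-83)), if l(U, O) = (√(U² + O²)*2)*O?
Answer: 6889/40112593 - 72*√1417/40112593 ≈ 0.00010417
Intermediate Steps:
a(s) = s²
l(U, O) = 2*O*√(O² + U²) (l(U, O) = (√(O² + U²)*2)*O = (2*√(O² + U²))*O = 2*O*√(O² + U²))
1/(l(-11, 36) + a(-83)) = 1/(2*36*√(36² + (-11)²) + (-83)²) = 1/(2*36*√(1296 + 121) + 6889) = 1/(2*36*√1417 + 6889) = 1/(72*√1417 + 6889) = 1/(6889 + 72*√1417)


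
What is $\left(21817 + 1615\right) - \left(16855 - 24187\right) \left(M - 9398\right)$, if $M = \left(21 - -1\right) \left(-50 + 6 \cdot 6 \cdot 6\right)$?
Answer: $-42106240$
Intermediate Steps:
$M = 3652$ ($M = \left(21 + 1\right) \left(-50 + 36 \cdot 6\right) = 22 \left(-50 + 216\right) = 22 \cdot 166 = 3652$)
$\left(21817 + 1615\right) - \left(16855 - 24187\right) \left(M - 9398\right) = \left(21817 + 1615\right) - \left(16855 - 24187\right) \left(3652 - 9398\right) = 23432 - - 7332 \left(3652 - 9398\right) = 23432 - \left(-7332\right) \left(-5746\right) = 23432 - 42129672 = -42106240$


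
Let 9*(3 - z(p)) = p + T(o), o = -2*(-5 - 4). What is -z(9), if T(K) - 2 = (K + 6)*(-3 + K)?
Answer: 344/9 ≈ 38.222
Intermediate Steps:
o = 18 (o = -2*(-9) = 18)
T(K) = 2 + (-3 + K)*(6 + K) (T(K) = 2 + (K + 6)*(-3 + K) = 2 + (6 + K)*(-3 + K) = 2 + (-3 + K)*(6 + K))
z(p) = -335/9 - p/9 (z(p) = 3 - (p + (-16 + 18**2 + 3*18))/9 = 3 - (p + (-16 + 324 + 54))/9 = 3 - (p + 362)/9 = 3 - (362 + p)/9 = 3 + (-362/9 - p/9) = -335/9 - p/9)
-z(9) = -(-335/9 - 1/9*9) = -(-335/9 - 1) = -1*(-344/9) = 344/9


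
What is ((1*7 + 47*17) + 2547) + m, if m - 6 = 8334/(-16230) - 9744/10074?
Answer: 15248828454/4541695 ≈ 3357.5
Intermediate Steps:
m = 20525119/4541695 (m = 6 + (8334/(-16230) - 9744/10074) = 6 + (8334*(-1/16230) - 9744*1/10074) = 6 + (-1389/2705 - 1624/1679) = 6 - 6725051/4541695 = 20525119/4541695 ≈ 4.5193)
((1*7 + 47*17) + 2547) + m = ((1*7 + 47*17) + 2547) + 20525119/4541695 = ((7 + 799) + 2547) + 20525119/4541695 = (806 + 2547) + 20525119/4541695 = 3353 + 20525119/4541695 = 15248828454/4541695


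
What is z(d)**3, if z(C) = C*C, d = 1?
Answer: 1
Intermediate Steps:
z(C) = C**2
z(d)**3 = (1**2)**3 = 1**3 = 1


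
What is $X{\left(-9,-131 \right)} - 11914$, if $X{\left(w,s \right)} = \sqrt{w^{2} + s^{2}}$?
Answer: $-11914 + \sqrt{17242} \approx -11783.0$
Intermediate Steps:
$X{\left(w,s \right)} = \sqrt{s^{2} + w^{2}}$
$X{\left(-9,-131 \right)} - 11914 = \sqrt{\left(-131\right)^{2} + \left(-9\right)^{2}} - 11914 = \sqrt{17161 + 81} - 11914 = \sqrt{17242} - 11914 = -11914 + \sqrt{17242}$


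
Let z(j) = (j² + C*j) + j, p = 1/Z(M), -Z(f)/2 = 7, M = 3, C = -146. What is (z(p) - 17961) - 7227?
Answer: -4934817/196 ≈ -25178.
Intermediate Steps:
Z(f) = -14 (Z(f) = -2*7 = -14)
p = -1/14 (p = 1/(-14) = -1/14 ≈ -0.071429)
z(j) = j² - 145*j (z(j) = (j² - 146*j) + j = j² - 145*j)
(z(p) - 17961) - 7227 = (-(-145 - 1/14)/14 - 17961) - 7227 = (-1/14*(-2031/14) - 17961) - 7227 = (2031/196 - 17961) - 7227 = -3518325/196 - 7227 = -4934817/196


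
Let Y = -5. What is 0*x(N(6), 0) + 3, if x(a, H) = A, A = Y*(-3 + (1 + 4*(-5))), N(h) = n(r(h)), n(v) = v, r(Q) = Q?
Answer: 3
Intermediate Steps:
N(h) = h
A = 110 (A = -5*(-3 + (1 + 4*(-5))) = -5*(-3 + (1 - 20)) = -5*(-3 - 19) = -5*(-22) = 110)
x(a, H) = 110
0*x(N(6), 0) + 3 = 0*110 + 3 = 0 + 3 = 3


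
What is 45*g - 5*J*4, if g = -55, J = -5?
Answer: -2375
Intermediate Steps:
45*g - 5*J*4 = 45*(-55) - 5*(-5)*4 = -2475 + 25*4 = -2475 + 100 = -2375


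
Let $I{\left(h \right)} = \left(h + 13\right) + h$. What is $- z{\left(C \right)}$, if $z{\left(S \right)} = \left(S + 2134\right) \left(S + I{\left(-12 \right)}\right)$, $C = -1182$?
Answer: $1135736$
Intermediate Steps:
$I{\left(h \right)} = 13 + 2 h$ ($I{\left(h \right)} = \left(13 + h\right) + h = 13 + 2 h$)
$z{\left(S \right)} = \left(-11 + S\right) \left(2134 + S\right)$ ($z{\left(S \right)} = \left(S + 2134\right) \left(S + \left(13 + 2 \left(-12\right)\right)\right) = \left(2134 + S\right) \left(S + \left(13 - 24\right)\right) = \left(2134 + S\right) \left(S - 11\right) = \left(2134 + S\right) \left(-11 + S\right) = \left(-11 + S\right) \left(2134 + S\right)$)
$- z{\left(C \right)} = - (-23474 + \left(-1182\right)^{2} + 2123 \left(-1182\right)) = - (-23474 + 1397124 - 2509386) = \left(-1\right) \left(-1135736\right) = 1135736$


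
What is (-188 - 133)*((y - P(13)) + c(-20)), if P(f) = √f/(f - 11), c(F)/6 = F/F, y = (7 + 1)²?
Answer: -22470 + 321*√13/2 ≈ -21891.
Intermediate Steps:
y = 64 (y = 8² = 64)
c(F) = 6 (c(F) = 6*(F/F) = 6*1 = 6)
P(f) = √f/(-11 + f)
(-188 - 133)*((y - P(13)) + c(-20)) = (-188 - 133)*((64 - √13/(-11 + 13)) + 6) = -321*((64 - √13/2) + 6) = -321*(70 - √13/2) = -22470 + 321*√13/2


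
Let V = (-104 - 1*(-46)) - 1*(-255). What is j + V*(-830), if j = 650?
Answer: -162860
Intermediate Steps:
V = 197 (V = (-104 + 46) + 255 = -58 + 255 = 197)
j + V*(-830) = 650 + 197*(-830) = 650 - 163510 = -162860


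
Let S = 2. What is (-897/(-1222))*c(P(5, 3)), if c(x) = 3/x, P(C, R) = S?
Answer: 207/188 ≈ 1.1011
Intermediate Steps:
P(C, R) = 2
(-897/(-1222))*c(P(5, 3)) = (-897/(-1222))*(3/2) = (-897*(-1/1222))*(3*(1/2)) = (69/94)*(3/2) = 207/188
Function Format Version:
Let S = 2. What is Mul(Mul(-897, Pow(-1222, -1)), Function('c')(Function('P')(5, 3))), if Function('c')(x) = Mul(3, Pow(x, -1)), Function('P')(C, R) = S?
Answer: Rational(207, 188) ≈ 1.1011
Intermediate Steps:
Function('P')(C, R) = 2
Mul(Mul(-897, Pow(-1222, -1)), Function('c')(Function('P')(5, 3))) = Mul(Mul(-897, Pow(-1222, -1)), Mul(3, Pow(2, -1))) = Mul(Mul(-897, Rational(-1, 1222)), Mul(3, Rational(1, 2))) = Mul(Rational(69, 94), Rational(3, 2)) = Rational(207, 188)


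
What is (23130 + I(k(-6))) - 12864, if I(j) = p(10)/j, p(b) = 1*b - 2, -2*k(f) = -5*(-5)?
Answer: 256634/25 ≈ 10265.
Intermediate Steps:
k(f) = -25/2 (k(f) = -(-5)*(-5)/2 = -½*25 = -25/2)
p(b) = -2 + b (p(b) = b - 2 = -2 + b)
I(j) = 8/j (I(j) = (-2 + 10)/j = 8/j)
(23130 + I(k(-6))) - 12864 = (23130 + 8/(-25/2)) - 12864 = (23130 + 8*(-2/25)) - 12864 = (23130 - 16/25) - 12864 = 578234/25 - 12864 = 256634/25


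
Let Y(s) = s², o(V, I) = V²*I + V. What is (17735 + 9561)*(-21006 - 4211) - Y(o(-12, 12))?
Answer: -691267888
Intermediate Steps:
o(V, I) = V + I*V² (o(V, I) = I*V² + V = V + I*V²)
(17735 + 9561)*(-21006 - 4211) - Y(o(-12, 12)) = (17735 + 9561)*(-21006 - 4211) - (-12*(1 + 12*(-12)))² = 27296*(-25217) - (-12*(1 - 144))² = -688323232 - (-12*(-143))² = -688323232 - 1*1716² = -688323232 - 1*2944656 = -688323232 - 2944656 = -691267888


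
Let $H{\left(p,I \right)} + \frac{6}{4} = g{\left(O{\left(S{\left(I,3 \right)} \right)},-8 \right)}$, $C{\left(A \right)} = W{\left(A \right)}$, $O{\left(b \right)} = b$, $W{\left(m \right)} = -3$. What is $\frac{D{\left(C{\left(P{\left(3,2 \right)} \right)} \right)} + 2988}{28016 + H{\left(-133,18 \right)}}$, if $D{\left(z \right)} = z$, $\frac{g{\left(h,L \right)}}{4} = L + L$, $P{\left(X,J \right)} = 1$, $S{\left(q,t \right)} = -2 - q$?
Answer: $\frac{5970}{55901} \approx 0.1068$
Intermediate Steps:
$C{\left(A \right)} = -3$
$g{\left(h,L \right)} = 8 L$ ($g{\left(h,L \right)} = 4 \left(L + L\right) = 4 \cdot 2 L = 8 L$)
$H{\left(p,I \right)} = - \frac{131}{2}$ ($H{\left(p,I \right)} = - \frac{3}{2} + 8 \left(-8\right) = - \frac{3}{2} - 64 = - \frac{131}{2}$)
$\frac{D{\left(C{\left(P{\left(3,2 \right)} \right)} \right)} + 2988}{28016 + H{\left(-133,18 \right)}} = \frac{-3 + 2988}{28016 - \frac{131}{2}} = \frac{2985}{\frac{55901}{2}} = 2985 \cdot \frac{2}{55901} = \frac{5970}{55901}$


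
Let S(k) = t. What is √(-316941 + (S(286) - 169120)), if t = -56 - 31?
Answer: 2*I*√121537 ≈ 697.24*I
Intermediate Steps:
t = -87
S(k) = -87
√(-316941 + (S(286) - 169120)) = √(-316941 + (-87 - 169120)) = √(-316941 - 169207) = √(-486148) = 2*I*√121537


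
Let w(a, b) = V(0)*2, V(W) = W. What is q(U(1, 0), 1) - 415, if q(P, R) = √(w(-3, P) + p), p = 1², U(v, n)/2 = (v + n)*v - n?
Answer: -414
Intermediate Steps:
U(v, n) = -2*n + 2*v*(n + v) (U(v, n) = 2*((v + n)*v - n) = 2*((n + v)*v - n) = 2*(v*(n + v) - n) = 2*(-n + v*(n + v)) = -2*n + 2*v*(n + v))
p = 1
w(a, b) = 0 (w(a, b) = 0*2 = 0)
q(P, R) = 1 (q(P, R) = √(0 + 1) = √1 = 1)
q(U(1, 0), 1) - 415 = 1 - 415 = -414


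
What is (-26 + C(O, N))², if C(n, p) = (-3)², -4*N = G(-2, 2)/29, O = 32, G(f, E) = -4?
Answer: 289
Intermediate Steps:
N = 1/29 (N = -(-1)/29 = -¼*(-4/29) = 1/29 ≈ 0.034483)
C(n, p) = 9
(-26 + C(O, N))² = (-26 + 9)² = (-17)² = 289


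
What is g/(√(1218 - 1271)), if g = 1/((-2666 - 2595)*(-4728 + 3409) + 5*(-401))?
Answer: -I*√53/367674462 ≈ -1.98e-8*I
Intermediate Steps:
g = 1/6937254 (g = 1/(-5261*(-1319) - 2005) = 1/(6939259 - 2005) = 1/6937254 ≈ 1.4415e-7)
g/(√(1218 - 1271)) = 1/(6937254*(√(1218 - 1271))) = 1/(6937254*(√(-53))) = 1/(6937254*((I*√53))) = (-I*√53/53)/6937254 = -I*√53/367674462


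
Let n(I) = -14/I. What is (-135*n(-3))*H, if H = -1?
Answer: 630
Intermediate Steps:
(-135*n(-3))*H = -(-1890)/(-3)*(-1) = -(-1890)*(-1)/3*(-1) = -135*14/3*(-1) = -630*(-1) = 630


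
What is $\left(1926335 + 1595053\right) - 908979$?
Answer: $2612409$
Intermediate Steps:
$\left(1926335 + 1595053\right) - 908979 = 3521388 - 908979 = 2612409$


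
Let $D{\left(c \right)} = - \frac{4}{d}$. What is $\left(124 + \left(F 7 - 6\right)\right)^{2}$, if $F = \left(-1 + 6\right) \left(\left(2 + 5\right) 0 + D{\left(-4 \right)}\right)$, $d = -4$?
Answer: $23409$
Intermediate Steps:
$D{\left(c \right)} = 1$ ($D{\left(c \right)} = - \frac{4}{-4} = \left(-4\right) \left(- \frac{1}{4}\right) = 1$)
$F = 5$ ($F = \left(-1 + 6\right) \left(\left(2 + 5\right) 0 + 1\right) = 5 \left(7 \cdot 0 + 1\right) = 5 \left(0 + 1\right) = 5 \cdot 1 = 5$)
$\left(124 + \left(F 7 - 6\right)\right)^{2} = \left(124 + \left(5 \cdot 7 - 6\right)\right)^{2} = \left(124 + \left(35 - 6\right)\right)^{2} = \left(124 + 29\right)^{2} = 153^{2} = 23409$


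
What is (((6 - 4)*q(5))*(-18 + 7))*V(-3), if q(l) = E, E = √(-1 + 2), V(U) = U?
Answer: 66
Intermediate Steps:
E = 1 (E = √1 = 1)
q(l) = 1
(((6 - 4)*q(5))*(-18 + 7))*V(-3) = (((6 - 4)*1)*(-18 + 7))*(-3) = ((2*1)*(-11))*(-3) = (2*(-11))*(-3) = -22*(-3) = 66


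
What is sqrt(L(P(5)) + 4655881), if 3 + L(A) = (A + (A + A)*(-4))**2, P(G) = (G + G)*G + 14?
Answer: sqrt(4856582) ≈ 2203.8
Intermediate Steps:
P(G) = 14 + 2*G**2 (P(G) = (2*G)*G + 14 = 2*G**2 + 14 = 14 + 2*G**2)
L(A) = -3 + 49*A**2 (L(A) = -3 + (A + (A + A)*(-4))**2 = -3 + (A + (2*A)*(-4))**2 = -3 + (A - 8*A)**2 = -3 + (-7*A)**2 = -3 + 49*A**2)
sqrt(L(P(5)) + 4655881) = sqrt((-3 + 49*(14 + 2*5**2)**2) + 4655881) = sqrt((-3 + 49*(14 + 2*25)**2) + 4655881) = sqrt((-3 + 49*(14 + 50)**2) + 4655881) = sqrt((-3 + 49*64**2) + 4655881) = sqrt((-3 + 49*4096) + 4655881) = sqrt((-3 + 200704) + 4655881) = sqrt(200701 + 4655881) = sqrt(4856582)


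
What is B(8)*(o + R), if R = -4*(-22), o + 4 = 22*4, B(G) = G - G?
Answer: 0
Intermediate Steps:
B(G) = 0
o = 84 (o = -4 + 22*4 = -4 + 88 = 84)
R = 88
B(8)*(o + R) = 0*(84 + 88) = 0*172 = 0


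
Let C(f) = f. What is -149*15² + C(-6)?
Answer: -33531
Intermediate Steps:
-149*15² + C(-6) = -149*15² - 6 = -149*225 - 6 = -33525 - 6 = -33531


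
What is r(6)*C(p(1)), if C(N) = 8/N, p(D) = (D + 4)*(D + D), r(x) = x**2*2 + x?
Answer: 312/5 ≈ 62.400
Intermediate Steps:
r(x) = x + 2*x**2 (r(x) = 2*x**2 + x = x + 2*x**2)
p(D) = 2*D*(4 + D) (p(D) = (4 + D)*(2*D) = 2*D*(4 + D))
r(6)*C(p(1)) = (6*(1 + 2*6))*(8/((2*1*(4 + 1)))) = (6*(1 + 12))*(8/((2*1*5))) = (6*13)*(8/10) = 78*(8*(1/10)) = 78*(4/5) = 312/5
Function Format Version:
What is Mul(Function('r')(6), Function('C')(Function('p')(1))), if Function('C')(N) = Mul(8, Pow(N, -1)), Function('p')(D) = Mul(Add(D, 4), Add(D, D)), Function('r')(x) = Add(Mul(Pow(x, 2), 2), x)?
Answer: Rational(312, 5) ≈ 62.400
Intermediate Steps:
Function('r')(x) = Add(x, Mul(2, Pow(x, 2))) (Function('r')(x) = Add(Mul(2, Pow(x, 2)), x) = Add(x, Mul(2, Pow(x, 2))))
Function('p')(D) = Mul(2, D, Add(4, D)) (Function('p')(D) = Mul(Add(4, D), Mul(2, D)) = Mul(2, D, Add(4, D)))
Mul(Function('r')(6), Function('C')(Function('p')(1))) = Mul(Mul(6, Add(1, Mul(2, 6))), Mul(8, Pow(Mul(2, 1, Add(4, 1)), -1))) = Mul(Mul(6, Add(1, 12)), Mul(8, Pow(Mul(2, 1, 5), -1))) = Mul(Mul(6, 13), Mul(8, Pow(10, -1))) = Mul(78, Mul(8, Rational(1, 10))) = Mul(78, Rational(4, 5)) = Rational(312, 5)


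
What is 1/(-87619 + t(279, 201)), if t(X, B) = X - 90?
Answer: -1/87430 ≈ -1.1438e-5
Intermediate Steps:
t(X, B) = -90 + X
1/(-87619 + t(279, 201)) = 1/(-87619 + (-90 + 279)) = 1/(-87619 + 189) = 1/(-87430) = -1/87430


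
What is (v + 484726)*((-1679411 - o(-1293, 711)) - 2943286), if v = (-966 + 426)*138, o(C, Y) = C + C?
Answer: -1895197252866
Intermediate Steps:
o(C, Y) = 2*C
v = -74520 (v = -540*138 = -74520)
(v + 484726)*((-1679411 - o(-1293, 711)) - 2943286) = (-74520 + 484726)*((-1679411 - 2*(-1293)) - 2943286) = 410206*((-1679411 - 1*(-2586)) - 2943286) = 410206*((-1679411 + 2586) - 2943286) = 410206*(-1676825 - 2943286) = 410206*(-4620111) = -1895197252866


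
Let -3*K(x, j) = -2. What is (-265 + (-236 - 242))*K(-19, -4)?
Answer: -1486/3 ≈ -495.33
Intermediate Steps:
K(x, j) = ⅔ (K(x, j) = -⅓*(-2) = ⅔)
(-265 + (-236 - 242))*K(-19, -4) = (-265 + (-236 - 242))*(⅔) = (-265 - 478)*(⅔) = -743*⅔ = -1486/3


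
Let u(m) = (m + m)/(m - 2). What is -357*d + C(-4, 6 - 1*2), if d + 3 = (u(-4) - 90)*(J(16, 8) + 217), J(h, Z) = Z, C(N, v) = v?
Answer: 7123225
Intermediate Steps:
u(m) = 2*m/(-2 + m) (u(m) = (2*m)/(-2 + m) = 2*m/(-2 + m))
d = -19953 (d = -3 + (2*(-4)/(-2 - 4) - 90)*(8 + 217) = -3 + (2*(-4)/(-6) - 90)*225 = -3 + (2*(-4)*(-⅙) - 90)*225 = -3 + (4/3 - 90)*225 = -3 - 266/3*225 = -3 - 19950 = -19953)
-357*d + C(-4, 6 - 1*2) = -357*(-19953) + (6 - 1*2) = 7123221 + (6 - 2) = 7123221 + 4 = 7123225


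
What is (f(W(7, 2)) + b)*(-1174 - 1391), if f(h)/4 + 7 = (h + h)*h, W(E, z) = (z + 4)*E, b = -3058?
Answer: -28281690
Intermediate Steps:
W(E, z) = E*(4 + z) (W(E, z) = (4 + z)*E = E*(4 + z))
f(h) = -28 + 8*h² (f(h) = -28 + 4*((h + h)*h) = -28 + 4*((2*h)*h) = -28 + 4*(2*h²) = -28 + 8*h²)
(f(W(7, 2)) + b)*(-1174 - 1391) = ((-28 + 8*(7*(4 + 2))²) - 3058)*(-1174 - 1391) = ((-28 + 8*(7*6)²) - 3058)*(-2565) = ((-28 + 8*42²) - 3058)*(-2565) = ((-28 + 8*1764) - 3058)*(-2565) = ((-28 + 14112) - 3058)*(-2565) = (14084 - 3058)*(-2565) = 11026*(-2565) = -28281690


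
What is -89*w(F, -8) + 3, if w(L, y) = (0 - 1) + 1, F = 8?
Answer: 3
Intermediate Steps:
w(L, y) = 0 (w(L, y) = -1 + 1 = 0)
-89*w(F, -8) + 3 = -89*0 + 3 = 0 + 3 = 3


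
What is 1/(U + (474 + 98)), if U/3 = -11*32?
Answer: -1/484 ≈ -0.0020661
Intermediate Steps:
U = -1056 (U = 3*(-11*32) = 3*(-352) = -1056)
1/(U + (474 + 98)) = 1/(-1056 + (474 + 98)) = 1/(-1056 + 572) = 1/(-484) = -1/484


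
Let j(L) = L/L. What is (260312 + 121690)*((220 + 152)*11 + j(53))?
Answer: 1563534186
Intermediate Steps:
j(L) = 1
(260312 + 121690)*((220 + 152)*11 + j(53)) = (260312 + 121690)*((220 + 152)*11 + 1) = 382002*(372*11 + 1) = 382002*(4092 + 1) = 382002*4093 = 1563534186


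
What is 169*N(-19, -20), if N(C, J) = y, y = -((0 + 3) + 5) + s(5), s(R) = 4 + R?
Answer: 169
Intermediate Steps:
y = 1 (y = -((0 + 3) + 5) + (4 + 5) = -(3 + 5) + 9 = -1*8 + 9 = -8 + 9 = 1)
N(C, J) = 1
169*N(-19, -20) = 169*1 = 169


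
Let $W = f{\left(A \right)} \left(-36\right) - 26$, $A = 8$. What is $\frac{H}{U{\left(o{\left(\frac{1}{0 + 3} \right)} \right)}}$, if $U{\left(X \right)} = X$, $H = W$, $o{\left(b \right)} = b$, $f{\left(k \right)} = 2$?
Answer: $-294$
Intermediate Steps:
$W = -98$ ($W = 2 \left(-36\right) - 26 = -72 - 26 = -98$)
$H = -98$
$\frac{H}{U{\left(o{\left(\frac{1}{0 + 3} \right)} \right)}} = - \frac{98}{\frac{1}{0 + 3}} = - \frac{98}{\frac{1}{3}} = - 98 \frac{1}{\frac{1}{3}} = \left(-98\right) 3 = -294$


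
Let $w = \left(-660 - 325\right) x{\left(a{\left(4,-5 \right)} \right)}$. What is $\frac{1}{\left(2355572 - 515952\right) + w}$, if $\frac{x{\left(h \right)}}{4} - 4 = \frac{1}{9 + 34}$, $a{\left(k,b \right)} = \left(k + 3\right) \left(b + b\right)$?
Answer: $\frac{43}{78422040} \approx 5.4832 \cdot 10^{-7}$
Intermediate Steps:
$a{\left(k,b \right)} = 2 b \left(3 + k\right)$ ($a{\left(k,b \right)} = \left(3 + k\right) 2 b = 2 b \left(3 + k\right)$)
$x{\left(h \right)} = \frac{692}{43}$ ($x{\left(h \right)} = 16 + \frac{4}{9 + 34} = 16 + \frac{4}{43} = \frac{692}{43}$)
$w = - \frac{681620}{43}$ ($w = \left(-660 - 325\right) \frac{692}{43} = \left(-985\right) \frac{692}{43} = - \frac{681620}{43} \approx -15852.0$)
$\frac{1}{\left(2355572 - 515952\right) + w} = \frac{1}{\left(2355572 - 515952\right) - \frac{681620}{43}} = \frac{1}{1839620 - \frac{681620}{43}} = \frac{1}{\frac{78422040}{43}} = \frac{43}{78422040}$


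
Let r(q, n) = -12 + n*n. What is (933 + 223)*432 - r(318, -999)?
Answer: -498597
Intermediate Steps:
r(q, n) = -12 + n²
(933 + 223)*432 - r(318, -999) = (933 + 223)*432 - (-12 + (-999)²) = 1156*432 - (-12 + 998001) = 499392 - 1*997989 = 499392 - 997989 = -498597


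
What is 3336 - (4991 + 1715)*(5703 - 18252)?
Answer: 84156930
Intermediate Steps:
3336 - (4991 + 1715)*(5703 - 18252) = 3336 - 6706*(-12549) = 3336 - 1*(-84153594) = 3336 + 84153594 = 84156930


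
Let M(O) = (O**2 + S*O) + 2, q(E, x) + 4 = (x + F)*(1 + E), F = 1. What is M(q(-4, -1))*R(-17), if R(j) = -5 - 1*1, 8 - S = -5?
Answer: 204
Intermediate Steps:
S = 13 (S = 8 - 1*(-5) = 8 + 5 = 13)
q(E, x) = -4 + (1 + E)*(1 + x) (q(E, x) = -4 + (x + 1)*(1 + E) = -4 + (1 + x)*(1 + E) = -4 + (1 + E)*(1 + x))
M(O) = 2 + O**2 + 13*O (M(O) = (O**2 + 13*O) + 2 = 2 + O**2 + 13*O)
R(j) = -6 (R(j) = -5 - 1 = -6)
M(q(-4, -1))*R(-17) = (2 + (-3 - 4 - 1 - 4*(-1))**2 + 13*(-3 - 4 - 1 - 4*(-1)))*(-6) = (2 + (-3 - 4 - 1 + 4)**2 + 13*(-3 - 4 - 1 + 4))*(-6) = (2 + (-4)**2 + 13*(-4))*(-6) = (2 + 16 - 52)*(-6) = -34*(-6) = 204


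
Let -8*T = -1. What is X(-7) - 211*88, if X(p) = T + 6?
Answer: -148495/8 ≈ -18562.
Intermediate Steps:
T = 1/8 (T = -1/8*(-1) = 1/8 ≈ 0.12500)
X(p) = 49/8 (X(p) = 1/8 + 6 = 49/8)
X(-7) - 211*88 = 49/8 - 211*88 = 49/8 - 18568 = -148495/8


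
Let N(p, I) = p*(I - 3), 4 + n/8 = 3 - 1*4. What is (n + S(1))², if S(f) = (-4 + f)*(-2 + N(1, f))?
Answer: 784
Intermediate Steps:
n = -40 (n = -32 + 8*(3 - 1*4) = -32 + 8*(3 - 4) = -32 + 8*(-1) = -32 - 8 = -40)
N(p, I) = p*(-3 + I)
S(f) = (-5 + f)*(-4 + f) (S(f) = (-4 + f)*(-2 + 1*(-3 + f)) = (-4 + f)*(-2 + (-3 + f)) = (-4 + f)*(-5 + f) = (-5 + f)*(-4 + f))
(n + S(1))² = (-40 + (20 + 1² - 9*1))² = (-40 + (20 + 1 - 9))² = (-40 + 12)² = (-28)² = 784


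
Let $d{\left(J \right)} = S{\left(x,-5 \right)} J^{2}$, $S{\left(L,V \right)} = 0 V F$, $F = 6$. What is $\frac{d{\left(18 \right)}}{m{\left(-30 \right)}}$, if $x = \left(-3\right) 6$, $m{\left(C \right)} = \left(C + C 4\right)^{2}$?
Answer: $0$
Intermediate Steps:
$m{\left(C \right)} = 25 C^{2}$ ($m{\left(C \right)} = \left(C + 4 C\right)^{2} = \left(5 C\right)^{2} = 25 C^{2}$)
$x = -18$
$S{\left(L,V \right)} = 0$ ($S{\left(L,V \right)} = 0 V 6 = 0 \cdot 6 = 0$)
$d{\left(J \right)} = 0$ ($d{\left(J \right)} = 0 J^{2} = 0$)
$\frac{d{\left(18 \right)}}{m{\left(-30 \right)}} = \frac{0}{25 \left(-30\right)^{2}} = \frac{0}{25 \cdot 900} = \frac{0}{22500} = 0 \cdot \frac{1}{22500} = 0$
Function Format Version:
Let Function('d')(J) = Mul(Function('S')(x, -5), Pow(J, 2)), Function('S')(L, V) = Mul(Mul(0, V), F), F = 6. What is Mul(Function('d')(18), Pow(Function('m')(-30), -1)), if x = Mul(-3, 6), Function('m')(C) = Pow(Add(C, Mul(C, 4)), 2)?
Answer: 0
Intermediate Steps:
Function('m')(C) = Mul(25, Pow(C, 2)) (Function('m')(C) = Pow(Add(C, Mul(4, C)), 2) = Pow(Mul(5, C), 2) = Mul(25, Pow(C, 2)))
x = -18
Function('S')(L, V) = 0 (Function('S')(L, V) = Mul(Mul(0, V), 6) = Mul(0, 6) = 0)
Function('d')(J) = 0 (Function('d')(J) = Mul(0, Pow(J, 2)) = 0)
Mul(Function('d')(18), Pow(Function('m')(-30), -1)) = Mul(0, Pow(Mul(25, Pow(-30, 2)), -1)) = Mul(0, Pow(Mul(25, 900), -1)) = Mul(0, Pow(22500, -1)) = Mul(0, Rational(1, 22500)) = 0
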